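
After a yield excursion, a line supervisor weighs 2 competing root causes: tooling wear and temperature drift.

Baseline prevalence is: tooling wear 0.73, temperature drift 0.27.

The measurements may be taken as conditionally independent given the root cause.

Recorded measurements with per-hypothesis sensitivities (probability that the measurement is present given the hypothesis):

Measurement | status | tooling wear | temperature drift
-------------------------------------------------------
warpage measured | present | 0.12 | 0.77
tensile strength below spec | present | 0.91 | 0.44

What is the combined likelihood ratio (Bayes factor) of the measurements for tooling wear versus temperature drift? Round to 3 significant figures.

The Bayes factor is the ratio of the joint likelihoods of the measurement pattern under the two hypotheses.
  tooling wear: 0.12 × 0.91 = 0.1092
  temperature drift: 0.77 × 0.44 = 0.3388
Bayes factor = 0.1092 / 0.3388 ≈ 0.322

0.322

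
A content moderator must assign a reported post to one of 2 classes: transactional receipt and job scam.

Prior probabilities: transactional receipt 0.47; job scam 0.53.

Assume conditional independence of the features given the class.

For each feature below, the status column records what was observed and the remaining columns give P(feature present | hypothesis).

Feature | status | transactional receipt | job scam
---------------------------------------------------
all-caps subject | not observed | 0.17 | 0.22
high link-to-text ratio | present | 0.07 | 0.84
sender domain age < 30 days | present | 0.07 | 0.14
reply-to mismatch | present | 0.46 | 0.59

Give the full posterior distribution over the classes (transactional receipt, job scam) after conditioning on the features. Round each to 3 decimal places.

Multiply each prior by the joint likelihood of the feature pattern (using 1 − P(present | H) for each absent feature):
  transactional receipt: 0.47 × (1 − 0.17) × 0.07 × 0.07 × 0.46 = 0.00087929
  job scam: 0.53 × (1 − 0.22) × 0.84 × 0.14 × 0.59 = 0.028683
Normalizing constant Z = 0.00087929 + 0.028683 = 0.029563.
P(transactional receipt | evidence) = 0.00087929 / 0.029563 ≈ 0.030
P(job scam | evidence) = 0.028683 / 0.029563 ≈ 0.970

0.030, 0.970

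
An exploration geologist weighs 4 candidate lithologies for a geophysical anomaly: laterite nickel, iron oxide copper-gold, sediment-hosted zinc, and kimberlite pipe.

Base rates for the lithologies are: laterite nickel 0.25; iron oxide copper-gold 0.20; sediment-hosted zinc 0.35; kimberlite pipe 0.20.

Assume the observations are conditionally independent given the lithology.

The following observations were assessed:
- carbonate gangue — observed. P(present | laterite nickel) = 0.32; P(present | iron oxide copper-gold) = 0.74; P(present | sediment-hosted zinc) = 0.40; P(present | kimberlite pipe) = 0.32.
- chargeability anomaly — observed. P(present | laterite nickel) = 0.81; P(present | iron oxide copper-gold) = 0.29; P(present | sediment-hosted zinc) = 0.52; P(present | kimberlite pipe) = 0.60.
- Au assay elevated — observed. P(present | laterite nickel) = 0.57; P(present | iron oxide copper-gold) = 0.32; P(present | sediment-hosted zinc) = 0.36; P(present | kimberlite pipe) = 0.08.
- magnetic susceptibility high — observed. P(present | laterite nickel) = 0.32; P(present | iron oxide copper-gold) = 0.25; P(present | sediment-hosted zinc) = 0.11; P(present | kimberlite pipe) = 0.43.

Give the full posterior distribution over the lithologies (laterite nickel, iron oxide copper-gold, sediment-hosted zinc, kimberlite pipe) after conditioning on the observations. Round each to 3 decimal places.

Multiply each prior by the joint likelihood of the evidence pattern:
  laterite nickel: 0.25 × 0.32 × 0.81 × 0.57 × 0.32 = 0.01182
  iron oxide copper-gold: 0.20 × 0.74 × 0.29 × 0.32 × 0.25 = 0.0034336
  sediment-hosted zinc: 0.35 × 0.40 × 0.52 × 0.36 × 0.11 = 0.0028829
  kimberlite pipe: 0.20 × 0.32 × 0.60 × 0.08 × 0.43 = 0.001321
Normalizing constant Z = 0.01182 + 0.0034336 + 0.0028829 + 0.001321 = 0.019457.
P(laterite nickel | evidence) = 0.01182 / 0.019457 ≈ 0.607
P(iron oxide copper-gold | evidence) = 0.0034336 / 0.019457 ≈ 0.176
P(sediment-hosted zinc | evidence) = 0.0028829 / 0.019457 ≈ 0.148
P(kimberlite pipe | evidence) = 0.001321 / 0.019457 ≈ 0.068

0.607, 0.176, 0.148, 0.068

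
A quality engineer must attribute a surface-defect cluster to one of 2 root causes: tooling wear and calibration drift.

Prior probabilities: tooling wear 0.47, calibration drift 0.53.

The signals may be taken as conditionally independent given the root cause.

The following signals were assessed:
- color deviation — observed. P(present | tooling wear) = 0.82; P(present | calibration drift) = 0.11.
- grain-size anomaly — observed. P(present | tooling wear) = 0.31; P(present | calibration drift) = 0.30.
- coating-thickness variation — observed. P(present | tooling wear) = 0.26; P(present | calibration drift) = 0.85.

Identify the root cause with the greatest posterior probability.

Multiply each prior by the joint likelihood of the signal pattern:
  tooling wear: 0.47 × 0.82 × 0.31 × 0.26 = 0.031063
  calibration drift: 0.53 × 0.11 × 0.30 × 0.85 = 0.014867
Normalizing constant Z = 0.031063 + 0.014867 = 0.04593.
P(tooling wear | evidence) ≈ 0.031063 / 0.04593 ≈ 0.676
P(calibration drift | evidence) ≈ 0.014867 / 0.04593 ≈ 0.324
The largest is 0.676, so tooling wear is most probable.

tooling wear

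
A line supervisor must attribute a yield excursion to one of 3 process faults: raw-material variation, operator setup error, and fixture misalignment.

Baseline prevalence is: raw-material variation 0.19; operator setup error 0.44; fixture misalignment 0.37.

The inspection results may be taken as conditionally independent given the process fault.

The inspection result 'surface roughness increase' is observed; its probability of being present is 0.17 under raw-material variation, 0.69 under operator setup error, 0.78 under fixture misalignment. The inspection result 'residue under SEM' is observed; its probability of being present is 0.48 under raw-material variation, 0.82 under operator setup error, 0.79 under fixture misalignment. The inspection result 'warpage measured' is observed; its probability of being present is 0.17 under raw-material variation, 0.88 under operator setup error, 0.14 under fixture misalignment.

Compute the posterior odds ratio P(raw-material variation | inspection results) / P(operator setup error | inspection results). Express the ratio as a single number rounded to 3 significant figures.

The normalizing constant cancels in an odds ratio, so compute prior × likelihood for the two hypotheses only:
  raw-material variation: 0.19 × 0.17 × 0.48 × 0.17 = 0.0026357
  operator setup error: 0.44 × 0.69 × 0.82 × 0.88 = 0.21908
Odds(raw-material variation : operator setup error) = 0.0026357 / 0.21908 ≈ 0.0120.

0.0120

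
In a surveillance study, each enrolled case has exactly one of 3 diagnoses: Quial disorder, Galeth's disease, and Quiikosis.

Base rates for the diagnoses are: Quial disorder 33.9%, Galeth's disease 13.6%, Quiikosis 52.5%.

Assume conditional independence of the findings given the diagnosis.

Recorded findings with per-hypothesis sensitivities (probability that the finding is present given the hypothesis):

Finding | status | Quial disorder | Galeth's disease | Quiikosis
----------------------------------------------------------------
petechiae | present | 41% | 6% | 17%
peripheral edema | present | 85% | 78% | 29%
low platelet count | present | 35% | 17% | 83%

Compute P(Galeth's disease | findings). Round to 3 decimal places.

By Bayes' rule with conditional independence, the unnormalized weight for each hypothesis is prior × ∏ likelihoods:
  Quial disorder: 0.339 × 0.41 × 0.85 × 0.35 = 0.04135
  Galeth's disease: 0.136 × 0.06 × 0.78 × 0.17 = 0.001082
  Quiikosis: 0.525 × 0.17 × 0.29 × 0.83 = 0.021482
Marginal likelihood of the evidence = 0.063914.
P(Galeth's disease | evidence) = 0.001082 / 0.063914 ≈ 0.017.

0.017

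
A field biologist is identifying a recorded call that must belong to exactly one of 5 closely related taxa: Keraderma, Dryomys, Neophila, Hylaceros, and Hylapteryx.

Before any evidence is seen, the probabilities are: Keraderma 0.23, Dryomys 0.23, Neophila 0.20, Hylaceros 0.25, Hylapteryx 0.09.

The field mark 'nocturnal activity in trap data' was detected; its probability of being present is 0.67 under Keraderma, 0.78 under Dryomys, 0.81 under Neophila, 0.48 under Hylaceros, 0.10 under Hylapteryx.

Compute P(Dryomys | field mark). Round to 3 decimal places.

0.287

Multiply each prior by the likelihood of the field mark:
  Keraderma: 0.23 × 0.67 = 0.1541
  Dryomys: 0.23 × 0.78 = 0.1794
  Neophila: 0.20 × 0.81 = 0.162
  Hylaceros: 0.25 × 0.48 = 0.12
  Hylapteryx: 0.09 × 0.10 = 0.009
The unnormalized weights sum to 0.6245.
P(Dryomys | evidence) = 0.1794 / 0.6245 ≈ 0.287.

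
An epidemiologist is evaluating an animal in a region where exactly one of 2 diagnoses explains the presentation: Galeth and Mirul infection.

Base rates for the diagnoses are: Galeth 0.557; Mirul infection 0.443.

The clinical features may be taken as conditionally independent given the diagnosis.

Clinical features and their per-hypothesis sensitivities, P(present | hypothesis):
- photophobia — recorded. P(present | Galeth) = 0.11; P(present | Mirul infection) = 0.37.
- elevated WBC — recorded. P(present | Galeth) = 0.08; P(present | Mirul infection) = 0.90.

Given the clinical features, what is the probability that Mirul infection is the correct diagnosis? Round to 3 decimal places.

0.968

By Bayes' rule with conditional independence, the unnormalized weight for each hypothesis is prior × ∏ likelihoods:
  Galeth: 0.557 × 0.11 × 0.08 = 0.0049016
  Mirul infection: 0.443 × 0.37 × 0.90 = 0.14752
Normalizing constant Z = 0.0049016 + 0.14752 = 0.15242.
P(Mirul infection | evidence) = 0.14752 / 0.15242 ≈ 0.968.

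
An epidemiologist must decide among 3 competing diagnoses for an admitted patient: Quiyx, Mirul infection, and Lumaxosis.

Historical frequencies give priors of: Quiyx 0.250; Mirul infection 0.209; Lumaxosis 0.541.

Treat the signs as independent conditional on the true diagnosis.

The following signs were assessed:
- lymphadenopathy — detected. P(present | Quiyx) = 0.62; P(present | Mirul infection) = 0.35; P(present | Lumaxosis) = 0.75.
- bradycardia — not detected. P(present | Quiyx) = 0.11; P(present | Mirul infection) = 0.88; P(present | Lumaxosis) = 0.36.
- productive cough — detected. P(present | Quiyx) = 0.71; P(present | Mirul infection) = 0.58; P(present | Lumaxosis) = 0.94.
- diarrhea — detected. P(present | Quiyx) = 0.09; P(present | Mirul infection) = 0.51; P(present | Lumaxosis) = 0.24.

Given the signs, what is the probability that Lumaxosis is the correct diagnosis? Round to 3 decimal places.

0.837

For each hypothesis, the unnormalized posterior weight is prior × product of the sign likelihoods (using 1 − P(present | H) for each absent sign):
  Quiyx: 0.250 × 0.62 × (1 − 0.11) × 0.71 × 0.09 = 0.008815
  Mirul infection: 0.209 × 0.35 × (1 − 0.88) × 0.58 × 0.51 = 0.0025965
  Lumaxosis: 0.541 × 0.75 × (1 − 0.36) × 0.94 × 0.24 = 0.058584
Normalizing constant Z = 0.008815 + 0.0025965 + 0.058584 = 0.069995.
P(Lumaxosis | evidence) = 0.058584 / 0.069995 ≈ 0.837.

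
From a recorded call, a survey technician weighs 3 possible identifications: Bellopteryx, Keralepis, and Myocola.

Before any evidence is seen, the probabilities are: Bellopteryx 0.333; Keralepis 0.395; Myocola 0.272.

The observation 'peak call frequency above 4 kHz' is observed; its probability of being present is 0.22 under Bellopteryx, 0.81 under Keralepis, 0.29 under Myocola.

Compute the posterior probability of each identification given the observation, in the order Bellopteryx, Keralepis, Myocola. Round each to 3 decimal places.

Multiply each prior by the likelihood of the observation:
  Bellopteryx: 0.333 × 0.22 = 0.07326
  Keralepis: 0.395 × 0.81 = 0.31995
  Myocola: 0.272 × 0.29 = 0.07888
Marginal likelihood of the evidence = 0.47209.
P(Bellopteryx | evidence) = 0.07326 / 0.47209 ≈ 0.155
P(Keralepis | evidence) = 0.31995 / 0.47209 ≈ 0.678
P(Myocola | evidence) = 0.07888 / 0.47209 ≈ 0.167

0.155, 0.678, 0.167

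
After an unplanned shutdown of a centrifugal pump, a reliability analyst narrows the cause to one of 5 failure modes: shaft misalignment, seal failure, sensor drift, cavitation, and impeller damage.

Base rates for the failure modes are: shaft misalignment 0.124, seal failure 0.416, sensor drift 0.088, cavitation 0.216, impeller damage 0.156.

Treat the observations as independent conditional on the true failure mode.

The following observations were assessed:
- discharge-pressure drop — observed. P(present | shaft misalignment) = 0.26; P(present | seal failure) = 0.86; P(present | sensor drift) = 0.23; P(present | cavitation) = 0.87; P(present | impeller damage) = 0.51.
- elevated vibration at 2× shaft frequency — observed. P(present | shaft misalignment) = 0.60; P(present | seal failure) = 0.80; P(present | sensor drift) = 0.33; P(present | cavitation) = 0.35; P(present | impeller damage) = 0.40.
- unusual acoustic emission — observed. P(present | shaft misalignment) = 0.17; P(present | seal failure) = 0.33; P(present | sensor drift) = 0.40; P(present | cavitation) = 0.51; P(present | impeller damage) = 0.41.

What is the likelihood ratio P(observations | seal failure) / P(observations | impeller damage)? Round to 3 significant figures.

2.71

Take the product of per-observation likelihoods under each hypothesis, then divide.
  seal failure: 0.86 × 0.80 × 0.33 = 0.22704
  impeller damage: 0.51 × 0.40 × 0.41 = 0.08364
Bayes factor = 0.22704 / 0.08364 ≈ 2.71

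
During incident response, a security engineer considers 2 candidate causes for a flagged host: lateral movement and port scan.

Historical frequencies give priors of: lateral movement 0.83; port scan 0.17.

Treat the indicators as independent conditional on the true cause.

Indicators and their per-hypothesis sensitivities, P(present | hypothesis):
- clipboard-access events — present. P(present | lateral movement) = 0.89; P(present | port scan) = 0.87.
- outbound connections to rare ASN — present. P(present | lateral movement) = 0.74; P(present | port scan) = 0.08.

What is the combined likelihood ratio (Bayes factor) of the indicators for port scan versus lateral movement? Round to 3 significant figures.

Joint likelihood of the indicator pattern under each hypothesis:
  port scan: 0.87 × 0.08 = 0.0696
  lateral movement: 0.89 × 0.74 = 0.6586
Bayes factor = 0.0696 / 0.6586 ≈ 0.106

0.106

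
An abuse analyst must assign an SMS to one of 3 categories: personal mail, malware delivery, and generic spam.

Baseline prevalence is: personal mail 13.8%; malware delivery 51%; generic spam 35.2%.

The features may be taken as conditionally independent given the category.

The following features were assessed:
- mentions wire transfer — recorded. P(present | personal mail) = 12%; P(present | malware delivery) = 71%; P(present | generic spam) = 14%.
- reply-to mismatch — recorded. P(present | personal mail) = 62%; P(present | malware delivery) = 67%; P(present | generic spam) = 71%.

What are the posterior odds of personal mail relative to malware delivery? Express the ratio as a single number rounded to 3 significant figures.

Unnormalized posterior weight (prior times the feature likelihoods) for each of the two hypotheses:
  personal mail: 0.138 × 0.12 × 0.62 = 0.010267
  malware delivery: 0.510 × 0.71 × 0.67 = 0.24261
Odds(personal mail : malware delivery) = 0.010267 / 0.24261 ≈ 0.0423.

0.0423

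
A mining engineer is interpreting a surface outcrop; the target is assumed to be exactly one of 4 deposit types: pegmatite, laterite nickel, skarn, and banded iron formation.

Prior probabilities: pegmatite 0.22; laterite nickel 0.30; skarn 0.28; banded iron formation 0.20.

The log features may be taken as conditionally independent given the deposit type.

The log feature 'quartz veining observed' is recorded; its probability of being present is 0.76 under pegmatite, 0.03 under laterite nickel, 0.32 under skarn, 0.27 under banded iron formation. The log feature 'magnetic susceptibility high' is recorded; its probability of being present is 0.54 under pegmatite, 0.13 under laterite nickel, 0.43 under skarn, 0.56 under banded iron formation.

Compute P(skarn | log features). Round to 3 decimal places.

0.240

By Bayes' rule with conditional independence, the unnormalized weight for each hypothesis is prior × ∏ likelihoods:
  pegmatite: 0.22 × 0.76 × 0.54 = 0.090288
  laterite nickel: 0.30 × 0.03 × 0.13 = 0.00117
  skarn: 0.28 × 0.32 × 0.43 = 0.038528
  banded iron formation: 0.20 × 0.27 × 0.56 = 0.03024
Normalizing constant Z = 0.090288 + 0.00117 + 0.038528 + 0.03024 = 0.16023.
P(skarn | evidence) = 0.038528 / 0.16023 ≈ 0.240.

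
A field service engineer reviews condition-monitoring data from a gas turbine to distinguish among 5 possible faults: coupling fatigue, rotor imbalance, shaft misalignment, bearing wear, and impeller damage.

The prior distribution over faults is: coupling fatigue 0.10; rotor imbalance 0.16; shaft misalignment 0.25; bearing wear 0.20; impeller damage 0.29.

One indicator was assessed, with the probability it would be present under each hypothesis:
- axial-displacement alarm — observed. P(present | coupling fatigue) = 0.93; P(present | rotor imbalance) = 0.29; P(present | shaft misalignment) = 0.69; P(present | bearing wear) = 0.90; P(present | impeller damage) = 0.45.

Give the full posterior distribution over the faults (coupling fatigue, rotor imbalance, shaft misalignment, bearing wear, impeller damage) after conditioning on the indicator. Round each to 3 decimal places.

0.149, 0.075, 0.277, 0.289, 0.210

By Bayes' rule, the unnormalized weight for each hypothesis is prior × likelihood:
  coupling fatigue: 0.10 × 0.93 = 0.093
  rotor imbalance: 0.16 × 0.29 = 0.0464
  shaft misalignment: 0.25 × 0.69 = 0.1725
  bearing wear: 0.20 × 0.90 = 0.18
  impeller damage: 0.29 × 0.45 = 0.1305
Normalizing constant Z = 0.093 + 0.0464 + 0.1725 + 0.18 + 0.1305 = 0.6224.
P(coupling fatigue | evidence) = 0.093 / 0.6224 ≈ 0.149
P(rotor imbalance | evidence) = 0.0464 / 0.6224 ≈ 0.075
P(shaft misalignment | evidence) = 0.1725 / 0.6224 ≈ 0.277
P(bearing wear | evidence) = 0.18 / 0.6224 ≈ 0.289
P(impeller damage | evidence) = 0.1305 / 0.6224 ≈ 0.210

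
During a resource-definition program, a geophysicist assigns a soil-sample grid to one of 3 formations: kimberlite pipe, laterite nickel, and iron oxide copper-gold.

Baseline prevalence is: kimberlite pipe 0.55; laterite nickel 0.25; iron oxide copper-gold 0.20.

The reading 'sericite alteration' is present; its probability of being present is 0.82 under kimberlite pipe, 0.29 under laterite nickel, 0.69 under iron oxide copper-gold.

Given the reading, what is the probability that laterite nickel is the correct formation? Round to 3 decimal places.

Multiply each prior by the likelihood of the reading:
  kimberlite pipe: 0.55 × 0.82 = 0.451
  laterite nickel: 0.25 × 0.29 = 0.0725
  iron oxide copper-gold: 0.20 × 0.69 = 0.138
Marginal likelihood of the evidence = 0.6615.
P(laterite nickel | evidence) = 0.0725 / 0.6615 ≈ 0.110.

0.110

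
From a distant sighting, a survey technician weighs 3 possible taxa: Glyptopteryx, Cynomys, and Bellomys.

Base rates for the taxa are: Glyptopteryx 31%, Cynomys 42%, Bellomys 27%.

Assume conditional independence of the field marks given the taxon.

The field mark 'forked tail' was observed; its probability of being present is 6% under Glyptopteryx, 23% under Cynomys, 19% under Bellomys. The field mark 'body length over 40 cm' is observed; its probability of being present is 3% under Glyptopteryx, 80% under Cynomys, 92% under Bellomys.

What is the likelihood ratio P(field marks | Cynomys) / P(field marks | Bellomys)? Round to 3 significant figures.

The Bayes factor is the ratio of the joint likelihoods of the field mark pattern under the two hypotheses.
  Cynomys: 0.23 × 0.80 = 0.184
  Bellomys: 0.19 × 0.92 = 0.1748
Bayes factor = 0.184 / 0.1748 ≈ 1.05

1.05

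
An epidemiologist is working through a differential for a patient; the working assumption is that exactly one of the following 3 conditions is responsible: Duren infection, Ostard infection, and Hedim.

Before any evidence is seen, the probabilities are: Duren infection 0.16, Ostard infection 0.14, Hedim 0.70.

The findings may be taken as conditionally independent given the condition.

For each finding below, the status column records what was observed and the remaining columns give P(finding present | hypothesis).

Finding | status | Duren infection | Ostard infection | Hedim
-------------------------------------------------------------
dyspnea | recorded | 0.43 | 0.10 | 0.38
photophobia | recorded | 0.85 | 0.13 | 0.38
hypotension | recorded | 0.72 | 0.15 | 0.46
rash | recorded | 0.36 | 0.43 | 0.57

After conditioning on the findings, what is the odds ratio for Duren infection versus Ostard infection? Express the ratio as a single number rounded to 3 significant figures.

129

Unnormalized posterior weight (prior times the finding likelihoods) for each of the two hypotheses:
  Duren infection: 0.16 × 0.43 × 0.85 × 0.72 × 0.36 = 0.015158
  Ostard infection: 0.14 × 0.10 × 0.13 × 0.15 × 0.43 = 0.00011739
Posterior odds = 0.015158 / 0.00011739 ≈ 129.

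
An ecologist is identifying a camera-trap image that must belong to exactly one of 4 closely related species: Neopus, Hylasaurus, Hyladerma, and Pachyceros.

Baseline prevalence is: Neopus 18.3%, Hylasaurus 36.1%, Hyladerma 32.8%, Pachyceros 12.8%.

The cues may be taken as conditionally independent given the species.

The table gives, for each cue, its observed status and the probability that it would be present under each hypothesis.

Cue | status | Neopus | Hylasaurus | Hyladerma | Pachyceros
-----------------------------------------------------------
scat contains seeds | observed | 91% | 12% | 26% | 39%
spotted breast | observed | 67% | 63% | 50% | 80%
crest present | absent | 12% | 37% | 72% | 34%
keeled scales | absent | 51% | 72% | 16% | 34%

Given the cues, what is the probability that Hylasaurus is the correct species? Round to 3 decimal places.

By Bayes' rule with conditional independence, the unnormalized weight for each hypothesis is prior × ∏ likelihoods (using 1 − P(present | H) for each absent cue):
  Neopus: 0.183 × 0.91 × 0.67 × (1 − 0.12) × (1 − 0.51) = 0.048111
  Hylasaurus: 0.361 × 0.12 × 0.63 × (1 − 0.37) × (1 − 0.72) = 0.0048142
  Hyladerma: 0.328 × 0.26 × 0.50 × (1 − 0.72) × (1 − 0.16) = 0.010029
  Pachyceros: 0.128 × 0.39 × 0.80 × (1 − 0.34) × (1 − 0.34) = 0.017396
Marginal likelihood of the evidence = 0.08035.
P(Hylasaurus | evidence) = 0.0048142 / 0.08035 ≈ 0.060.

0.060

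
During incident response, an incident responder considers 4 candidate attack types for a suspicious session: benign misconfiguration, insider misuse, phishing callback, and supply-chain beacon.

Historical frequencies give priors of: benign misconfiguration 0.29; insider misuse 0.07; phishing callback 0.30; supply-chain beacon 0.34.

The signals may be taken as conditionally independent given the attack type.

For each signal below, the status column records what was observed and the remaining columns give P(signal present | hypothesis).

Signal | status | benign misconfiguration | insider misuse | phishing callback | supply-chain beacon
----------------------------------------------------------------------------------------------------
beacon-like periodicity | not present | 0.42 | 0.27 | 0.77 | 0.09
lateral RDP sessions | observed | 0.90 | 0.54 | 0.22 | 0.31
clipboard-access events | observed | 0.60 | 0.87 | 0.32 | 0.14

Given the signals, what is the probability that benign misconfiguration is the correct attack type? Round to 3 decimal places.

By Bayes' rule with conditional independence, the unnormalized weight for each hypothesis is prior × ∏ likelihoods (using 1 − P(present | H) for each absent signal):
  benign misconfiguration: 0.29 × (1 − 0.42) × 0.90 × 0.60 = 0.090828
  insider misuse: 0.07 × (1 − 0.27) × 0.54 × 0.87 = 0.024007
  phishing callback: 0.30 × (1 − 0.77) × 0.22 × 0.32 = 0.0048576
  supply-chain beacon: 0.34 × (1 − 0.09) × 0.31 × 0.14 = 0.013428
The unnormalized weights sum to 0.13312.
P(benign misconfiguration | evidence) = 0.090828 / 0.13312 ≈ 0.682.

0.682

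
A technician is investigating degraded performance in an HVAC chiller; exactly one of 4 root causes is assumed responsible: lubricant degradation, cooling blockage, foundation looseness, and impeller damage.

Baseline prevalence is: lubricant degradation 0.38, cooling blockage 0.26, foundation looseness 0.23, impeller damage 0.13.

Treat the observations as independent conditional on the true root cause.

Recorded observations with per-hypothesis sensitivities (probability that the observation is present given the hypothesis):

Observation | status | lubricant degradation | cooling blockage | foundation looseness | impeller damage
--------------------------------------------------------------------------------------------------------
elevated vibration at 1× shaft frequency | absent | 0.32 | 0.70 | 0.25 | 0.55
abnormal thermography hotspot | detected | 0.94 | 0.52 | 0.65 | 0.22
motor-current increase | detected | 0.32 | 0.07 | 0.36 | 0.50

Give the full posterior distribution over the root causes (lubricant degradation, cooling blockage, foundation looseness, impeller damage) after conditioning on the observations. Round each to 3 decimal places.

For each hypothesis, the unnormalized posterior weight is prior × product of the observation likelihoods (using 1 − P(present | H) for each absent observation):
  lubricant degradation: 0.38 × (1 − 0.32) × 0.94 × 0.32 = 0.077727
  cooling blockage: 0.26 × (1 − 0.70) × 0.52 × 0.07 = 0.0028392
  foundation looseness: 0.23 × (1 − 0.25) × 0.65 × 0.36 = 0.040365
  impeller damage: 0.13 × (1 − 0.55) × 0.22 × 0.50 = 0.006435
The unnormalized weights sum to 0.12737.
P(lubricant degradation | evidence) = 0.077727 / 0.12737 ≈ 0.610
P(cooling blockage | evidence) = 0.0028392 / 0.12737 ≈ 0.022
P(foundation looseness | evidence) = 0.040365 / 0.12737 ≈ 0.317
P(impeller damage | evidence) = 0.006435 / 0.12737 ≈ 0.051

0.610, 0.022, 0.317, 0.051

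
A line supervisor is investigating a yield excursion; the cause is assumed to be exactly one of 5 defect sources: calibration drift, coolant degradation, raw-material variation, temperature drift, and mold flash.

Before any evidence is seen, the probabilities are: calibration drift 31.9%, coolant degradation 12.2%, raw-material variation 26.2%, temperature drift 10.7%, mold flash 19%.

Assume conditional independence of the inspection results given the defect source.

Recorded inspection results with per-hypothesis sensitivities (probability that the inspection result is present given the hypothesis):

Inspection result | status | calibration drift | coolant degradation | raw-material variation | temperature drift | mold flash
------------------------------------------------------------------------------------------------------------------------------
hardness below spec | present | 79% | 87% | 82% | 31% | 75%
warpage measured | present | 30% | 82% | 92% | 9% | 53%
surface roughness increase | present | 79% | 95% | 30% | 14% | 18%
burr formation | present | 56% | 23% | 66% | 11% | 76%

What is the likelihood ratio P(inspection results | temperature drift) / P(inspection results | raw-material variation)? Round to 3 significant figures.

Joint likelihood of the inspection result pattern under each hypothesis:
  temperature drift: 0.31 × 0.09 × 0.14 × 0.11 = 0.00042966
  raw-material variation: 0.82 × 0.92 × 0.30 × 0.66 = 0.14937
Bayes factor = 0.00042966 / 0.14937 ≈ 0.00288

0.00288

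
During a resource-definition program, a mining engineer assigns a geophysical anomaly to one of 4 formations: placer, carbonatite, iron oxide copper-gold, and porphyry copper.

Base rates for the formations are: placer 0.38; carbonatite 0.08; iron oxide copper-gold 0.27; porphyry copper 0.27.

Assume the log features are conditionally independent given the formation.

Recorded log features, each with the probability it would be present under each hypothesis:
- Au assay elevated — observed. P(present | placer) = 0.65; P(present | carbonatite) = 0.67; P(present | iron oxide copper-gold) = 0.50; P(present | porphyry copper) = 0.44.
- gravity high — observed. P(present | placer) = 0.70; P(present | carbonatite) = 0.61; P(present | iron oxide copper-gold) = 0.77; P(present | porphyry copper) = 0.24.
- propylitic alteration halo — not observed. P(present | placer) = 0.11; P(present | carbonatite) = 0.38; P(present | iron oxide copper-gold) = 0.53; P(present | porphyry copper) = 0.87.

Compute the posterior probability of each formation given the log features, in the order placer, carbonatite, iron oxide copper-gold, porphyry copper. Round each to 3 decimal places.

By Bayes' rule with conditional independence, the unnormalized weight for each hypothesis is prior × ∏ likelihoods (using 1 − P(present | H) for each absent log feature):
  placer: 0.38 × 0.65 × 0.70 × (1 − 0.11) = 0.15388
  carbonatite: 0.08 × 0.67 × 0.61 × (1 − 0.38) = 0.020272
  iron oxide copper-gold: 0.27 × 0.50 × 0.77 × (1 − 0.53) = 0.048857
  porphyry copper: 0.27 × 0.44 × 0.24 × (1 − 0.87) = 0.0037066
Marginal likelihood of the evidence = 0.22672.
P(placer | evidence) = 0.15388 / 0.22672 ≈ 0.679
P(carbonatite | evidence) = 0.020272 / 0.22672 ≈ 0.089
P(iron oxide copper-gold | evidence) = 0.048857 / 0.22672 ≈ 0.215
P(porphyry copper | evidence) = 0.0037066 / 0.22672 ≈ 0.016

0.679, 0.089, 0.215, 0.016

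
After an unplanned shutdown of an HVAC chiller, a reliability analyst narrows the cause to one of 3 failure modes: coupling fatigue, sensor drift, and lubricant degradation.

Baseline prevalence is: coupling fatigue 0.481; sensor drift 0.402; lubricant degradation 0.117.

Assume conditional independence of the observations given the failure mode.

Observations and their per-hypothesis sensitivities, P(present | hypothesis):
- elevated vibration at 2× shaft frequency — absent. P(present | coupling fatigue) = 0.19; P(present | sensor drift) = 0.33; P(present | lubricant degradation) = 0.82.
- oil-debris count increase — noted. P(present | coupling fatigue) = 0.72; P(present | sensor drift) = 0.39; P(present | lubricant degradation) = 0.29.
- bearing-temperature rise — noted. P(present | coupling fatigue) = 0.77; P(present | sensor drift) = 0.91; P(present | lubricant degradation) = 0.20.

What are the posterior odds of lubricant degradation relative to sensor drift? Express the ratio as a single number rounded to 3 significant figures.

0.0128

Posterior odds equal prior odds times the likelihood ratio; only the two competing hypotheses matter (using 1 − P(present | H) for each absent observation).
  lubricant degradation: 0.117 × (1 − 0.82) × 0.29 × 0.20 = 0.0012215
  sensor drift: 0.402 × (1 − 0.33) × 0.39 × 0.91 = 0.095589
Posterior odds = 0.0012215 / 0.095589 ≈ 0.0128.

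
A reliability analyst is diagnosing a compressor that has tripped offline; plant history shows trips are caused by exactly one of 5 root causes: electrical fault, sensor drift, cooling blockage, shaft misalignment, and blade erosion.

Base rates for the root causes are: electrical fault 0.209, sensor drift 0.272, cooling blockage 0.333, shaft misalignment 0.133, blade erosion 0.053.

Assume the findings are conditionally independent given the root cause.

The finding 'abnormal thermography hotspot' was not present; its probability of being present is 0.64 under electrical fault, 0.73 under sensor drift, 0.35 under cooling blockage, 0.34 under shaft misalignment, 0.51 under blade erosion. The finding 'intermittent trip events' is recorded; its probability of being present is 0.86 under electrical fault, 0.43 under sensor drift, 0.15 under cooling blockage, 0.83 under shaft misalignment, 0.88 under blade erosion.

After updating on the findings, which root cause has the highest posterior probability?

shaft misalignment

By Bayes' rule with conditional independence, the unnormalized weight for each hypothesis is prior × ∏ likelihoods (using 1 − P(present | H) for each absent finding):
  electrical fault: 0.209 × (1 − 0.64) × 0.86 = 0.064706
  sensor drift: 0.272 × (1 − 0.73) × 0.43 = 0.031579
  cooling blockage: 0.333 × (1 − 0.35) × 0.15 = 0.032468
  shaft misalignment: 0.133 × (1 − 0.34) × 0.83 = 0.072857
  blade erosion: 0.053 × (1 − 0.51) × 0.88 = 0.022854
The unnormalized weights sum to 0.22446.
P(electrical fault | evidence) ≈ 0.064706 / 0.22446 ≈ 0.288
P(sensor drift | evidence) ≈ 0.031579 / 0.22446 ≈ 0.141
P(cooling blockage | evidence) ≈ 0.032468 / 0.22446 ≈ 0.145
P(shaft misalignment | evidence) ≈ 0.072857 / 0.22446 ≈ 0.325
P(blade erosion | evidence) ≈ 0.022854 / 0.22446 ≈ 0.102
The largest is 0.325, so shaft misalignment is most probable.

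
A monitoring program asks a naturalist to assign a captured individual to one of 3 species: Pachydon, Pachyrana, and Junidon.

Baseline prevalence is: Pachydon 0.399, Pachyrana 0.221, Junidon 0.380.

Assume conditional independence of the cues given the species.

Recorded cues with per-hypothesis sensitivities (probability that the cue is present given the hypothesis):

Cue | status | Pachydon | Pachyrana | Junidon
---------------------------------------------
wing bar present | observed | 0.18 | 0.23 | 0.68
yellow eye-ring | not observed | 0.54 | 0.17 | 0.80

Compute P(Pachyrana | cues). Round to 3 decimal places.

0.332

For each hypothesis, the unnormalized posterior weight is prior × product of the cue likelihoods (using 1 − P(present | H) for each absent cue):
  Pachydon: 0.399 × 0.18 × (1 − 0.54) = 0.033037
  Pachyrana: 0.221 × 0.23 × (1 − 0.17) = 0.042189
  Junidon: 0.380 × 0.68 × (1 − 0.80) = 0.05168
The unnormalized weights sum to 0.12691.
P(Pachyrana | evidence) = 0.042189 / 0.12691 ≈ 0.332.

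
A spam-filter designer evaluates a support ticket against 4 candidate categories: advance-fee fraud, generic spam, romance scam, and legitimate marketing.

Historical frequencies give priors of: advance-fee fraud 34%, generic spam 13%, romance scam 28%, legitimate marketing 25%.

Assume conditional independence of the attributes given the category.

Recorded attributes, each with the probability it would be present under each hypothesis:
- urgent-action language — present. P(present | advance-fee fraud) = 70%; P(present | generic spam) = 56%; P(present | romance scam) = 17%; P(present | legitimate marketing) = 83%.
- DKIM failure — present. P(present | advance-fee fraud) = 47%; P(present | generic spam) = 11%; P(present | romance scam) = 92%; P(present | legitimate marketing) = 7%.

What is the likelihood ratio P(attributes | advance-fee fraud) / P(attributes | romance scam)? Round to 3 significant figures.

2.10

Joint likelihood of the attribute pattern under each hypothesis:
  advance-fee fraud: 0.70 × 0.47 = 0.329
  romance scam: 0.17 × 0.92 = 0.1564
Bayes factor = 0.329 / 0.1564 ≈ 2.10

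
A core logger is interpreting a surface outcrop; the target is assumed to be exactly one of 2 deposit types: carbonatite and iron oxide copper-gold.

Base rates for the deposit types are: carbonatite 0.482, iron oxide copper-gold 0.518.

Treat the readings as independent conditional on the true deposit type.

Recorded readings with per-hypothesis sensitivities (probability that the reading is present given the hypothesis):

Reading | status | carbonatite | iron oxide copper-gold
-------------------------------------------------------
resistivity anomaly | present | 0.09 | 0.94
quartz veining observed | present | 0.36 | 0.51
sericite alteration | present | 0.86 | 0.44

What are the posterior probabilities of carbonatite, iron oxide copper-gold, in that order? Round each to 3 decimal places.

0.109, 0.891

By Bayes' rule with conditional independence, the unnormalized weight for each hypothesis is prior × ∏ likelihoods:
  carbonatite: 0.482 × 0.09 × 0.36 × 0.86 = 0.01343
  iron oxide copper-gold: 0.518 × 0.94 × 0.51 × 0.44 = 0.10926
Marginal likelihood of the evidence = 0.1227.
P(carbonatite | evidence) = 0.01343 / 0.1227 ≈ 0.109
P(iron oxide copper-gold | evidence) = 0.10926 / 0.1227 ≈ 0.891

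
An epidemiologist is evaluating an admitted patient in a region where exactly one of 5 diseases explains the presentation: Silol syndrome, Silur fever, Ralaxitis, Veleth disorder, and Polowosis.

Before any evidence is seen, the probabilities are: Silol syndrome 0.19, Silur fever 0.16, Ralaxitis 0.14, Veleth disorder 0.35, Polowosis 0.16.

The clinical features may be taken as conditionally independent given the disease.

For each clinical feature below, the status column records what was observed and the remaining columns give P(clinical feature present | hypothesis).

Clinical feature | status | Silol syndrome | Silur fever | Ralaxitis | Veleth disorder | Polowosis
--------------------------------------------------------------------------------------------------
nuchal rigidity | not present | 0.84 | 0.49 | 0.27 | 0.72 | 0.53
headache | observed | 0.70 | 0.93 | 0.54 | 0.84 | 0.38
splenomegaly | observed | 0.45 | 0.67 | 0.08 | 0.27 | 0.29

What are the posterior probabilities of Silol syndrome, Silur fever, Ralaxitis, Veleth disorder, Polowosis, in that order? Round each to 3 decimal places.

0.100, 0.533, 0.046, 0.233, 0.087

By Bayes' rule with conditional independence, the unnormalized weight for each hypothesis is prior × ∏ likelihoods (using 1 − P(present | H) for each absent clinical feature):
  Silol syndrome: 0.19 × (1 − 0.84) × 0.70 × 0.45 = 0.009576
  Silur fever: 0.16 × (1 − 0.49) × 0.93 × 0.67 = 0.050845
  Ralaxitis: 0.14 × (1 − 0.27) × 0.54 × 0.08 = 0.004415
  Veleth disorder: 0.35 × (1 − 0.72) × 0.84 × 0.27 = 0.022226
  Polowosis: 0.16 × (1 − 0.53) × 0.38 × 0.29 = 0.008287
The unnormalized weights sum to 0.095349.
P(Silol syndrome | evidence) = 0.009576 / 0.095349 ≈ 0.100
P(Silur fever | evidence) = 0.050845 / 0.095349 ≈ 0.533
P(Ralaxitis | evidence) = 0.004415 / 0.095349 ≈ 0.046
P(Veleth disorder | evidence) = 0.022226 / 0.095349 ≈ 0.233
P(Polowosis | evidence) = 0.008287 / 0.095349 ≈ 0.087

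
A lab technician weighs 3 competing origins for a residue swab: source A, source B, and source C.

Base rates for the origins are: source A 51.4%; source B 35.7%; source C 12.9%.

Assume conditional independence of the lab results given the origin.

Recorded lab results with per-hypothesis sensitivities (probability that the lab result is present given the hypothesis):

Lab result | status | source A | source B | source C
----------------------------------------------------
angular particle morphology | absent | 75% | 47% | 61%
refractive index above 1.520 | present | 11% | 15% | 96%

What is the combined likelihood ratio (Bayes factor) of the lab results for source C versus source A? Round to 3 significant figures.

13.6

Take the product of per-lab result likelihoods under each hypothesis (using 1 − P(present | H) for each absent lab result), then divide.
  source C: (1 − 0.61) × 0.96 = 0.3744
  source A: (1 − 0.75) × 0.11 = 0.0275
Bayes factor = 0.3744 / 0.0275 ≈ 13.6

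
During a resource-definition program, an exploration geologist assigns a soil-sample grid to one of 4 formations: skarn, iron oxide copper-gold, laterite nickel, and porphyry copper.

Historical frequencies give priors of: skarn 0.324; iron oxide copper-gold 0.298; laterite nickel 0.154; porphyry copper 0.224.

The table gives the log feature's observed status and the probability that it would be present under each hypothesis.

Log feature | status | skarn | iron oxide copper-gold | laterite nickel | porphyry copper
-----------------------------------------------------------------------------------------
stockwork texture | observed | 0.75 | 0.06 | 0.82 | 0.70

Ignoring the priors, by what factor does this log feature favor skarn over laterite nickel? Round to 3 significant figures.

0.915

Likelihood of this log feature under each hypothesis:
  skarn: 0.75
  laterite nickel: 0.82
Bayes factor = 0.75 / 0.82 ≈ 0.915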